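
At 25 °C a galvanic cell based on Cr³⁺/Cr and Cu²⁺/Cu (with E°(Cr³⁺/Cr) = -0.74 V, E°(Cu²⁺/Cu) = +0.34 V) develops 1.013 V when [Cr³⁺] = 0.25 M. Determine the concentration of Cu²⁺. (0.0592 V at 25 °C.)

From the Nernst equation, log Q = n(E° − E)/0.0592 = 6(1.08 − 1.013)/0.0592 = 6.791, so Q = 6.17 × 10^6.
With Q = [Cr³⁺]^2/[Cu²⁺]^3 and the known concentrations, [Cu²⁺]^3 in the denominator gives [Cu²⁺] = 0.0022 M.

0.0022 M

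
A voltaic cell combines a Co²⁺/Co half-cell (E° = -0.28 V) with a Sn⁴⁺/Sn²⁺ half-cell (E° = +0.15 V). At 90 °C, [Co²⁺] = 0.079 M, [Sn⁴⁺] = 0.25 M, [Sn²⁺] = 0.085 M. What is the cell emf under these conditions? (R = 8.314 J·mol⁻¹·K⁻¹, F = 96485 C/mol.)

0.487 V

The Sn⁴⁺/Sn²⁺ couple has the higher reduction potential and acts as the cathode, so E°_cell = +0.15 − (-0.28) = 0.43 V.
Balancing electrons gives n = 2; the reaction quotient is Q = [Co²⁺]·[Sn²⁺]/[Sn⁴⁺] = 0.0269.
E = E° − (RT/nF) ln Q = 0.43 − (8.314×363)/(2×96485) × (-3.617) = 0.430 + 0.057 = 0.487 V.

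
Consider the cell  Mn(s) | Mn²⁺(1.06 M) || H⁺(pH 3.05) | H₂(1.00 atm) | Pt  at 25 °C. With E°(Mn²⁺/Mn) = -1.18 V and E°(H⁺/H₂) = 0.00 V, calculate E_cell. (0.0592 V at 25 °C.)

1.00 V

The hydrogen couple is the cathode, so E°_cell = 1.18 V; n = 2.
[H⁺] = 10^(−3.05) = 8.9 × 10^-4 M, and Q = [Mn²⁺]·P(H₂) / [H⁺]^2 = 1.33 × 10^6.
E = E° − (0.0592/2) log Q = 1.18 − (0.0592/2)(6.125) = 0.999 V.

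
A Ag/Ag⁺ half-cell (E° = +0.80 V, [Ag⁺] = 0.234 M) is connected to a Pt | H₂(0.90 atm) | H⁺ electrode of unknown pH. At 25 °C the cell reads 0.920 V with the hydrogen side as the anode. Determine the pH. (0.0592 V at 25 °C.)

E°_cell = 0.80 V and n = 2.
log Q = n(E° − E)/0.0592 = 2×(0.80 − 0.920)/0.0592 = -4.054.
With Q = [H⁺]^2 / ([Ag⁺]^2·P(H₂)), solving for [H⁺] gives log[H⁺] = -2.681, so pH = 2.68.

pH = 2.68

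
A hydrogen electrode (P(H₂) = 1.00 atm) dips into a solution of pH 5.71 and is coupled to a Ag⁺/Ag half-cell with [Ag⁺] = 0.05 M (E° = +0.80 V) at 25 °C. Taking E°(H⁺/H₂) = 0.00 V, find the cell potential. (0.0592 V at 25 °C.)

1.06 V

The Ag⁺/Ag couple is the cathode, so E°_cell = 0.80 V; n = 2.
[H⁺] = 10^(−5.71) = 1.9 × 10^-6 M, and Q = [H⁺]^2 / ([Ag⁺]^2·P(H₂)) = 1.52 × 10^-9.
E = E° − (0.0592/2) log Q = 0.80 − (0.0592/2)(-8.818) = 1.061 V.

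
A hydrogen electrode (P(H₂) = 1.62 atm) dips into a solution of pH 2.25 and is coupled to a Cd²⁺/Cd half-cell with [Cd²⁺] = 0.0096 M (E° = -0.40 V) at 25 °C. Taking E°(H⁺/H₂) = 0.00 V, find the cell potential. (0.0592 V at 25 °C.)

The hydrogen couple is the cathode, so E°_cell = 0.40 V; n = 2.
[H⁺] = 10^(−2.25) = 0.0056 M, and Q = [Cd²⁺]·P(H₂) / [H⁺]^2 = 492.
E = E° − (0.0592/2) log Q = 0.40 − (0.0592/2)(2.692) = 0.320 V.

0.32 V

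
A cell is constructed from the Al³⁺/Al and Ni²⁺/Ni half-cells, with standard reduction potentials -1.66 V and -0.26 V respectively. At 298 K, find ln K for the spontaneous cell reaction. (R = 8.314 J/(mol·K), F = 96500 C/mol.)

E°_cell = -0.26 − (-1.66) = 1.40 V, with n = 6 electrons transferred.
At equilibrium E = 0, so the Nernst equation gives ln K = nFE°/RT = (6)(96500)(1.40)/((8.314)(298)) = 327.18.

ln K = 327.2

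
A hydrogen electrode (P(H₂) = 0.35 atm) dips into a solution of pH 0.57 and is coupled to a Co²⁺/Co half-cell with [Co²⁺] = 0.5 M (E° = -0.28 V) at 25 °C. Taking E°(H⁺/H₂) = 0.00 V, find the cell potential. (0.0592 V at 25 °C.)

0.27 V

The hydrogen couple is the cathode, so E°_cell = 0.28 V; n = 2.
[H⁺] = 10^(−0.57) = 0.27 M, and Q = [Co²⁺]·P(H₂) / [H⁺]^2 = 2.42.
E = E° − (0.0592/2) log Q = 0.28 − (0.0592/2)(0.383) = 0.269 V.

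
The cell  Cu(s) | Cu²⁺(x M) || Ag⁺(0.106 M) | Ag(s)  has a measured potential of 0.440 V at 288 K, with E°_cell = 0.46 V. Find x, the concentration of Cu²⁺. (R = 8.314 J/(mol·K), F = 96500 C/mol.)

0.056 M

From the Nernst equation, ln Q = nF(E° − E)/RT = 2×96500×(0.46 − 0.440)/(8.314×288) = 1.612, so Q = 5.01.
With Q = [Cu²⁺]/[Ag⁺]^2 and the known concentrations, [Cu²⁺] in the numerator gives [Cu²⁺] = 0.056 M.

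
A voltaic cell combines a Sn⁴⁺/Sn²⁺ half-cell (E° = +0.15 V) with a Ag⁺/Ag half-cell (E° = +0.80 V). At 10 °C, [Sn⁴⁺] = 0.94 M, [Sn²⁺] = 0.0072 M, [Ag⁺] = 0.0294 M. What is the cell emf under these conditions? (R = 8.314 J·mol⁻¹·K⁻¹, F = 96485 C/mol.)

0.505 V

The Ag⁺/Ag couple has the higher reduction potential and acts as the cathode, so E°_cell = +0.80 − (+0.15) = 0.65 V.
Balancing electrons gives n = 2; the reaction quotient is Q = [Sn⁴⁺]/([Sn²⁺]·[Ag⁺]^2) = 1.51 × 10^5.
E = E° − (RT/nF) ln Q = 0.65 − (8.314×283)/(2×96485) × (11.925) = 0.650 − 0.145 = 0.505 V.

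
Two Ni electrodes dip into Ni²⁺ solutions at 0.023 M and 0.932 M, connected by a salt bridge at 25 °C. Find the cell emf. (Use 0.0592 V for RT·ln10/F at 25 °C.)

0.048 V

Both half-cells are Ni²⁺/Ni, so E°_cell = 0. The concentrated side is the cathode; the cell reaction moves Ni²⁺ from high to low concentration with n = 2.
Q = [Ni²⁺]_dilute/[Ni²⁺]_conc = 0.023/0.932 = 0.0247.
E = 0 − (0.0592/2) log Q = −(0.0592/2)(-1.608) = 0.0476 V.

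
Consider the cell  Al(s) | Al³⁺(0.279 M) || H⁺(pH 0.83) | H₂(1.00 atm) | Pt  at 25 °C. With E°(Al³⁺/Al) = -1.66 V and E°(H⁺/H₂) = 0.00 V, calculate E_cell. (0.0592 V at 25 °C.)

The hydrogen couple is the cathode, so E°_cell = 1.66 V; n = 6.
[H⁺] = 10^(−0.83) = 0.15 M, and Q = [Al³⁺]^2·P(H₂)^3 / [H⁺]^6 = 7430.
E = E° − (0.0592/6) log Q = 1.66 − (0.0592/6)(3.871) = 1.622 V.

1.62 V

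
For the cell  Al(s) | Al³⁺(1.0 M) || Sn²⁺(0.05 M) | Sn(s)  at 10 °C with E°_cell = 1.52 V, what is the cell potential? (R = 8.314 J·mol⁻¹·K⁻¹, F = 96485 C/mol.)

Balancing electrons gives n = 6; the reaction quotient is Q = [Al³⁺]^2/[Sn²⁺]^3 = 8000.
E = E° − (RT/nF) ln Q = 1.52 − (8.314×283)/(6×96485) × (8.987) = 1.520 − 0.037 = 1.483 V.

1.48 V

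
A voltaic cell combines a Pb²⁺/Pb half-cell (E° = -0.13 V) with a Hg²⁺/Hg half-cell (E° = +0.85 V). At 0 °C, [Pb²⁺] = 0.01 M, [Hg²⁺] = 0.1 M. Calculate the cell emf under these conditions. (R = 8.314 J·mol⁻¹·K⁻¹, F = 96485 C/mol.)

1.01 V

The Hg²⁺/Hg couple has the higher reduction potential and acts as the cathode, so E°_cell = +0.85 − (-0.13) = 0.98 V.
Balancing electrons gives n = 2; the reaction quotient is Q = [Pb²⁺]/[Hg²⁺] = 0.100.
E = E° − (RT/nF) ln Q = 0.98 − (8.314×273)/(2×96485) × (-2.303) = 0.980 + 0.027 = 1.007 V.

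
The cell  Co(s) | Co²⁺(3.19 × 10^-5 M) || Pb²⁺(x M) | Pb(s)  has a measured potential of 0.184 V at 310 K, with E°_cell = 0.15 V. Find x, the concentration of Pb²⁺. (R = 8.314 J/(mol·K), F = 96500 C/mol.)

From the Nernst equation, ln Q = nF(E° − E)/RT = 2×96500×(0.15 − 0.184)/(8.314×310) = -2.546, so Q = 0.0784.
With Q = [Co²⁺]/[Pb²⁺] and the known concentrations, [Pb²⁺] in the denominator gives [Pb²⁺] = 4.1 × 10^-4 M.

4.1 × 10^-4 M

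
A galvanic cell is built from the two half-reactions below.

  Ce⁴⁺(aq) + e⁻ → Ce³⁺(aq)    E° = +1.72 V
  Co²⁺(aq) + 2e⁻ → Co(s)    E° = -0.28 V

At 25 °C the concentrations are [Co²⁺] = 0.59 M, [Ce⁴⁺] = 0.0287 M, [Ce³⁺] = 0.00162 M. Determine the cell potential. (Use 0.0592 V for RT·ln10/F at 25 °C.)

2.08 V

The Ce⁴⁺/Ce³⁺ couple has the higher reduction potential and acts as the cathode, so E°_cell = +1.72 − (-0.28) = 2.00 V.
Balancing electrons gives n = 2; the reaction quotient is Q = [Co²⁺]·[Ce³⁺]^2/[Ce⁴⁺]^2 = 0.00188.
At 25 °C, E = E° − (0.0592/n) log Q = 2.00 − (0.0592/2)(-2.726) = 2.000 + 0.081 = 2.081 V.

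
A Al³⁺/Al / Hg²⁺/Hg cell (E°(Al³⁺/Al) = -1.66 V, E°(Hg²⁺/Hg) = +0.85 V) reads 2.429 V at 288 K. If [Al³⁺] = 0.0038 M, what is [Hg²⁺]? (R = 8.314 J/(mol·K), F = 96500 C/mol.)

From the Nernst equation, ln Q = nF(E° − E)/RT = 6×96500×(2.51 − 2.429)/(8.314×288) = 19.587, so Q = 3.21 × 10^8.
With Q = [Al³⁺]^2/[Hg²⁺]^3 and the known concentrations, [Hg²⁺]^3 in the denominator gives [Hg²⁺] = 3.6 × 10^-5 M.

3.6 × 10^-5 M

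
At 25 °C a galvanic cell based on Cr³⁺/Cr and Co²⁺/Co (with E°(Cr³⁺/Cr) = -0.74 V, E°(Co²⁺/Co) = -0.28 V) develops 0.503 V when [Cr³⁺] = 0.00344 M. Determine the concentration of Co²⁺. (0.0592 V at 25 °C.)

From the Nernst equation, log Q = n(E° − E)/0.0592 = 6(0.46 − 0.503)/0.0592 = -4.358, so Q = 4.38 × 10^-5.
With Q = [Cr³⁺]^2/[Co²⁺]^3 and the known concentrations, [Co²⁺]^3 in the denominator gives [Co²⁺] = 0.65 M.

0.65 M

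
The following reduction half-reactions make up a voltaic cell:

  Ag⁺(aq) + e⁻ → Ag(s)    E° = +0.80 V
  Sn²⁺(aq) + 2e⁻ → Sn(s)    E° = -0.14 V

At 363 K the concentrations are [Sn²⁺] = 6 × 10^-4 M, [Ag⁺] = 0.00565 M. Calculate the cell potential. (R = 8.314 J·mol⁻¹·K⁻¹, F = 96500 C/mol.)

0.894 V

The Ag⁺/Ag couple has the higher reduction potential and acts as the cathode, so E°_cell = +0.80 − (-0.14) = 0.94 V.
Balancing electrons gives n = 2; the reaction quotient is Q = [Sn²⁺]/[Ag⁺]^2 = 18.8.
E = E° − (RT/nF) ln Q = 0.94 − (8.314×363)/(2×96500) × (2.934) = 0.940 − 0.046 = 0.894 V.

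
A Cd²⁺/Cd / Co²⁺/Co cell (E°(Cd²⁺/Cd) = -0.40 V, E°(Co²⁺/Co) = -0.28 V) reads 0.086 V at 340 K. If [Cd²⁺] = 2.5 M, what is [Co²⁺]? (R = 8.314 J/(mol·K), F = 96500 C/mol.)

0.25 M

From the Nernst equation, ln Q = nF(E° − E)/RT = 2×96500×(0.12 − 0.086)/(8.314×340) = 2.321, so Q = 10.2.
With Q = [Cd²⁺]/[Co²⁺] and the known concentrations, [Co²⁺] in the denominator gives [Co²⁺] = 0.25 M.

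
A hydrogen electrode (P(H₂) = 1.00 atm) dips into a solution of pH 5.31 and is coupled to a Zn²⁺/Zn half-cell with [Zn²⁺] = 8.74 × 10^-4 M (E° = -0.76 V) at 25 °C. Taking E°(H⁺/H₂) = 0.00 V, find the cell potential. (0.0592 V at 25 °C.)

0.54 V

The hydrogen couple is the cathode, so E°_cell = 0.76 V; n = 2.
[H⁺] = 10^(−5.31) = 4.9 × 10^-6 M, and Q = [Zn²⁺]·P(H₂) / [H⁺]^2 = 3.64 × 10^7.
E = E° − (0.0592/2) log Q = 0.76 − (0.0592/2)(7.562) = 0.536 V.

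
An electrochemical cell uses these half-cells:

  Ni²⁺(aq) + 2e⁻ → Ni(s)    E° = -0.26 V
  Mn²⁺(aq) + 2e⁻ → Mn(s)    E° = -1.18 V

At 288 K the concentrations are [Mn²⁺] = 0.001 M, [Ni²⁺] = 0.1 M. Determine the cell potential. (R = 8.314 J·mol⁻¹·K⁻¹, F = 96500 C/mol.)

The Ni²⁺/Ni couple has the higher reduction potential and acts as the cathode, so E°_cell = -0.26 − (-1.18) = 0.92 V.
Balancing electrons gives n = 2; the reaction quotient is Q = [Mn²⁺]/[Ni²⁺] = 0.0100.
E = E° − (RT/nF) ln Q = 0.92 − (8.314×288)/(2×96500) × (-4.605) = 0.920 + 0.057 = 0.977 V.

0.977 V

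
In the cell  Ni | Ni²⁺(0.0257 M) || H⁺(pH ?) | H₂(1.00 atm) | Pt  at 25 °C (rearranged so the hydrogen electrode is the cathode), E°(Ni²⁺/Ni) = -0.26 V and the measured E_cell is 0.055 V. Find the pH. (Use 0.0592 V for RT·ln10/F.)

E°_cell = 0.26 V and n = 2.
log Q = n(E° − E)/0.0592 = 2×(0.26 − 0.055)/0.0592 = 6.926.
With Q = [Ni²⁺]·P(H₂) / [H⁺]^2, solving for [H⁺] gives log[H⁺] = -4.258, so pH = 4.26.

pH = 4.26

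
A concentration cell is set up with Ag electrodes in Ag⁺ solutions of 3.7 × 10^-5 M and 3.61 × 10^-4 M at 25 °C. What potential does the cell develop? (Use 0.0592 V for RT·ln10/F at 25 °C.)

0.059 V

Both half-cells are Ag⁺/Ag, so E°_cell = 0. The concentrated side is the cathode; the cell reaction moves Ag⁺ from high to low concentration with n = 1.
Q = [Ag⁺]_dilute/[Ag⁺]_conc = 3.7 × 10^-5/3.61 × 10^-4 = 0.102.
E = 0 − (0.0592/1) log Q = −(0.0592/1)(-0.989) = 0.0585 V.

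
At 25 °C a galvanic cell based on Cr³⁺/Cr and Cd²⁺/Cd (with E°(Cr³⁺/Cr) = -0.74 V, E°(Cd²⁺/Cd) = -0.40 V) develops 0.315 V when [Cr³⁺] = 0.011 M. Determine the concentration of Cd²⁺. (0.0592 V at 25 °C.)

0.0071 M

From the Nernst equation, log Q = n(E° − E)/0.0592 = 6(0.34 − 0.315)/0.0592 = 2.534, so Q = 342.
With Q = [Cr³⁺]^2/[Cd²⁺]^3 and the known concentrations, [Cd²⁺]^3 in the denominator gives [Cd²⁺] = 0.0071 M.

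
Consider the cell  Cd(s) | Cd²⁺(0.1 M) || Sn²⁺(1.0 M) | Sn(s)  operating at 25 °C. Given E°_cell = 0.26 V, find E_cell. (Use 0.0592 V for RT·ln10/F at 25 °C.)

Balancing electrons gives n = 2; the reaction quotient is Q = [Cd²⁺]/[Sn²⁺] = 0.100.
At 25 °C, E = E° − (0.0592/n) log Q = 0.26 − (0.0592/2)(-1.000) = 0.260 + 0.030 = 0.290 V.

0.290 V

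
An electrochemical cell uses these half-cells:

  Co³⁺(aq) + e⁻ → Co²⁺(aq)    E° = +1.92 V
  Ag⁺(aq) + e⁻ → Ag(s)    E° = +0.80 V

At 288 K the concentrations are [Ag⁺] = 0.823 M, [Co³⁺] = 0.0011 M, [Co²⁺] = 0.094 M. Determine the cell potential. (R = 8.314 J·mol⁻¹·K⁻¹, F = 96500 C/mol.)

1.01 V

The Co³⁺/Co²⁺ couple has the higher reduction potential and acts as the cathode, so E°_cell = +1.92 − (+0.80) = 1.12 V.
Balancing electrons gives n = 1; the reaction quotient is Q = [Ag⁺]·[Co²⁺]/[Co³⁺] = 70.3.
E = E° − (RT/nF) ln Q = 1.12 − (8.314×288)/(1×96500) × (4.253) = 1.120 − 0.106 = 1.014 V.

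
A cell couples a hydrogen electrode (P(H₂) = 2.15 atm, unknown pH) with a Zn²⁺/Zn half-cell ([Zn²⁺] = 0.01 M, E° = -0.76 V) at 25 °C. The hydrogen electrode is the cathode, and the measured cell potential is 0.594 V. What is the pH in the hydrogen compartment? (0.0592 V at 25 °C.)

pH = 3.64

E°_cell = 0.76 V and n = 2.
log Q = n(E° − E)/0.0592 = 2×(0.76 − 0.594)/0.0592 = 5.608.
With Q = [Zn²⁺]·P(H₂) / [H⁺]^2, solving for [H⁺] gives log[H⁺] = -3.638, so pH = 3.64.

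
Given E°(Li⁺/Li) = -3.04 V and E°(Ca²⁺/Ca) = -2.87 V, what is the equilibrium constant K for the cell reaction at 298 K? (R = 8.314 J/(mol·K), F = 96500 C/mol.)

E°_cell = -2.87 − (-3.04) = 0.17 V, with n = 2 electrons transferred.
At equilibrium E = 0, so the Nernst equation gives ln K = nFE°/RT = (2)(96500)(0.17)/((8.314)(298)) = 13.24.
K = e^13.24 = 5.6 × 10^5.

5.6 × 10^5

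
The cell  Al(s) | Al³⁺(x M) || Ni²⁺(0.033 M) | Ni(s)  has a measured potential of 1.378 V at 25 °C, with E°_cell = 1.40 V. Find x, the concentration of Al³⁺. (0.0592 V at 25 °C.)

From the Nernst equation, log Q = n(E° − E)/0.0592 = 6(1.40 − 1.378)/0.0592 = 2.230, so Q = 170.
With Q = [Al³⁺]^2/[Ni²⁺]^3 and the known concentrations, [Al³⁺]^2 in the numerator gives [Al³⁺] = 0.078 M.

0.078 M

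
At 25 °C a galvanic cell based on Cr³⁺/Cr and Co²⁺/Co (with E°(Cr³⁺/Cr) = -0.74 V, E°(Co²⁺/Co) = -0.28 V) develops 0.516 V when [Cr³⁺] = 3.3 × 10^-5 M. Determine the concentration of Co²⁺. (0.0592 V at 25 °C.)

From the Nernst equation, log Q = n(E° − E)/0.0592 = 6(0.46 − 0.516)/0.0592 = -5.676, so Q = 2.11 × 10^-6.
With Q = [Cr³⁺]^2/[Co²⁺]^3 and the known concentrations, [Co²⁺]^3 in the denominator gives [Co²⁺] = 0.08 M.

0.08 M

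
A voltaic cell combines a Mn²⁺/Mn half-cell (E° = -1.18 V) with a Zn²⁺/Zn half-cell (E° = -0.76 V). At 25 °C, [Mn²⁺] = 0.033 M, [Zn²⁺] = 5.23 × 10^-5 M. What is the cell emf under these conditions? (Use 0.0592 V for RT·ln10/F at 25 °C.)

The Zn²⁺/Zn couple has the higher reduction potential and acts as the cathode, so E°_cell = -0.76 − (-1.18) = 0.42 V.
Balancing electrons gives n = 2; the reaction quotient is Q = [Mn²⁺]/[Zn²⁺] = 631.
At 25 °C, E = E° − (0.0592/n) log Q = 0.42 − (0.0592/2)(2.800) = 0.420 − 0.083 = 0.337 V.

0.337 V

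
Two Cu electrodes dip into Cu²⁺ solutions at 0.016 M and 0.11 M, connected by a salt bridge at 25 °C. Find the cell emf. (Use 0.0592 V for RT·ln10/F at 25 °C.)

0.025 V

Both half-cells are Cu²⁺/Cu, so E°_cell = 0. The concentrated side is the cathode; the cell reaction moves Cu²⁺ from high to low concentration with n = 2.
Q = [Cu²⁺]_dilute/[Cu²⁺]_conc = 0.016/0.11 = 0.145.
E = 0 − (0.0592/2) log Q = −(0.0592/2)(-0.837) = 0.0248 V.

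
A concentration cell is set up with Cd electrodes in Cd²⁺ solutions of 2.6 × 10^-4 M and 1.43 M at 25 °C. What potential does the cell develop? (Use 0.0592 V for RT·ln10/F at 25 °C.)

0.11 V

Both half-cells are Cd²⁺/Cd, so E°_cell = 0. The concentrated side is the cathode; the cell reaction moves Cd²⁺ from high to low concentration with n = 2.
Q = [Cd²⁺]_dilute/[Cd²⁺]_conc = 2.6 × 10^-4/1.43 = 1.82 × 10^-4.
E = 0 − (0.0592/2) log Q = −(0.0592/2)(-3.740) = 0.1107 V.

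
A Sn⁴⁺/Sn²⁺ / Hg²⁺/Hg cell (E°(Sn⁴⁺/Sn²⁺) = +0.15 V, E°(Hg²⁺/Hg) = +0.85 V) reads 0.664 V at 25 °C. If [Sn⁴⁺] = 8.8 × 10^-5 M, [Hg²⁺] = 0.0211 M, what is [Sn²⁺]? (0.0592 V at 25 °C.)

2.5 × 10^-4 M

From the Nernst equation, log Q = n(E° − E)/0.0592 = 2(0.70 − 0.664)/0.0592 = 1.216, so Q = 16.5.
With Q = [Sn⁴⁺]/([Sn²⁺]·[Hg²⁺]) and the known concentrations, [Sn²⁺] in the denominator gives [Sn²⁺] = 2.5 × 10^-4 M.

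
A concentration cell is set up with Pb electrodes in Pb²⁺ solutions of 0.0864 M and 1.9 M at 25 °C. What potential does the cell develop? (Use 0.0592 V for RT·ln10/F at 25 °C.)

Both half-cells are Pb²⁺/Pb, so E°_cell = 0. The concentrated side is the cathode; the cell reaction moves Pb²⁺ from high to low concentration with n = 2.
Q = [Pb²⁺]_dilute/[Pb²⁺]_conc = 0.0864/1.9 = 0.0455.
E = 0 − (0.0592/2) log Q = −(0.0592/2)(-1.342) = 0.0397 V.

0.040 V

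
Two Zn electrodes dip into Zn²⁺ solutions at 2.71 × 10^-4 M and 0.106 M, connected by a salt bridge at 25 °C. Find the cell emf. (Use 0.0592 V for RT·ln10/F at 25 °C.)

0.077 V

Both half-cells are Zn²⁺/Zn, so E°_cell = 0. The concentrated side is the cathode; the cell reaction moves Zn²⁺ from high to low concentration with n = 2.
Q = [Zn²⁺]_dilute/[Zn²⁺]_conc = 2.71 × 10^-4/0.106 = 0.00256.
E = 0 − (0.0592/2) log Q = −(0.0592/2)(-2.592) = 0.0767 V.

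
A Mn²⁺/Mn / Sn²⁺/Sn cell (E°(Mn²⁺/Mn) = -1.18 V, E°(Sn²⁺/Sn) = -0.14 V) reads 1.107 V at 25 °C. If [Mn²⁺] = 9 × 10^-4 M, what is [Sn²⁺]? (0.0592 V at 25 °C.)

0.17 M

From the Nernst equation, log Q = n(E° − E)/0.0592 = 2(1.04 − 1.107)/0.0592 = -2.264, so Q = 0.00545.
With Q = [Mn²⁺]/[Sn²⁺] and the known concentrations, [Sn²⁺] in the denominator gives [Sn²⁺] = 0.17 M.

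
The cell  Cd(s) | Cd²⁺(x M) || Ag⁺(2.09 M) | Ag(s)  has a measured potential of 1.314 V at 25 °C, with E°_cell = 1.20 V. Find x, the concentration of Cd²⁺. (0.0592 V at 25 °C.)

From the Nernst equation, log Q = n(E° − E)/0.0592 = 2(1.20 − 1.314)/0.0592 = -3.851, so Q = 1.41 × 10^-4.
With Q = [Cd²⁺]/[Ag⁺]^2 and the known concentrations, [Cd²⁺] in the numerator gives [Cd²⁺] = 6.2 × 10^-4 M.

6.2 × 10^-4 M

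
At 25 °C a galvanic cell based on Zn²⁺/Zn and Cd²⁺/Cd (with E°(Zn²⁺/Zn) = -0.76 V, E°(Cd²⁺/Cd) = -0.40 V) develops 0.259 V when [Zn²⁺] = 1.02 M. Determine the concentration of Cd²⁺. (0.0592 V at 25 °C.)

From the Nernst equation, log Q = n(E° − E)/0.0592 = 2(0.36 − 0.259)/0.0592 = 3.412, so Q = 2580.
With Q = [Zn²⁺]/[Cd²⁺] and the known concentrations, [Cd²⁺] in the denominator gives [Cd²⁺] = 3.9 × 10^-4 M.

3.9 × 10^-4 M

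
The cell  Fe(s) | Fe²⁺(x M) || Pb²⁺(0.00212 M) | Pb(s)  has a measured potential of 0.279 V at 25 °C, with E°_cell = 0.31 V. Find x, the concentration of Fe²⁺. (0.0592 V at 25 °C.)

From the Nernst equation, log Q = n(E° − E)/0.0592 = 2(0.31 − 0.279)/0.0592 = 1.047, so Q = 11.2.
With Q = [Fe²⁺]/[Pb²⁺] and the known concentrations, [Fe²⁺] in the numerator gives [Fe²⁺] = 0.024 M.

0.024 M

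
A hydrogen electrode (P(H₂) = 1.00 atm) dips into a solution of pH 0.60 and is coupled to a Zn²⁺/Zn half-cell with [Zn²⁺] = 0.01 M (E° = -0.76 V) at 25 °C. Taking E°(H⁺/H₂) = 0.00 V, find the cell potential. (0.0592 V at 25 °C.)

The hydrogen couple is the cathode, so E°_cell = 0.76 V; n = 2.
[H⁺] = 10^(−0.60) = 0.25 M, and Q = [Zn²⁺]·P(H₂) / [H⁺]^2 = 0.158.
E = E° − (0.0592/2) log Q = 0.76 − (0.0592/2)(-0.800) = 0.784 V.

0.78 V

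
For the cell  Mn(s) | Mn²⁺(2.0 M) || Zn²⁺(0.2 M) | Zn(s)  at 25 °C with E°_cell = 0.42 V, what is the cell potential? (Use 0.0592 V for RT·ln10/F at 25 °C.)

0.390 V

Balancing electrons gives n = 2; the reaction quotient is Q = [Mn²⁺]/[Zn²⁺] = 10.0.
At 25 °C, E = E° − (0.0592/n) log Q = 0.42 − (0.0592/2)(1.000) = 0.420 − 0.030 = 0.390 V.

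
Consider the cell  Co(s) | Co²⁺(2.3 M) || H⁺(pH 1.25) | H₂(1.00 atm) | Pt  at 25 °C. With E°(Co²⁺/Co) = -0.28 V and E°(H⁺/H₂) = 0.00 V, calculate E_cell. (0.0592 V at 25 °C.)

The hydrogen couple is the cathode, so E°_cell = 0.28 V; n = 2.
[H⁺] = 10^(−1.25) = 0.056 M, and Q = [Co²⁺]·P(H₂) / [H⁺]^2 = 727.
E = E° − (0.0592/2) log Q = 0.28 − (0.0592/2)(2.862) = 0.195 V.

0.20 V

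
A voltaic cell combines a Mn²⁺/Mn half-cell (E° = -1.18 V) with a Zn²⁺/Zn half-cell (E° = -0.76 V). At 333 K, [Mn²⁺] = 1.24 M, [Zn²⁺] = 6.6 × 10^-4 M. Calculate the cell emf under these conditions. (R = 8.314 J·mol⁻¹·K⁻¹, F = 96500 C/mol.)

0.312 V

The Zn²⁺/Zn couple has the higher reduction potential and acts as the cathode, so E°_cell = -0.76 − (-1.18) = 0.42 V.
Balancing electrons gives n = 2; the reaction quotient is Q = [Mn²⁺]/[Zn²⁺] = 1880.
E = E° − (RT/nF) ln Q = 0.42 − (8.314×333)/(2×96500) × (7.538) = 0.420 − 0.108 = 0.312 V.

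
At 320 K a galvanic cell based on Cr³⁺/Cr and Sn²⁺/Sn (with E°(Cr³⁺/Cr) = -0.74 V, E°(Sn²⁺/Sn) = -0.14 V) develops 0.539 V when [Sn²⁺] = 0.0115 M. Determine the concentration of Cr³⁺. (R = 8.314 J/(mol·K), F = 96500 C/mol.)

From the Nernst equation, ln Q = nF(E° − E)/RT = 6×96500×(0.60 − 0.539)/(8.314×320) = 13.275, so Q = 5.83 × 10^5.
With Q = [Cr³⁺]^2/[Sn²⁺]^3 and the known concentrations, [Cr³⁺]^2 in the numerator gives [Cr³⁺] = 0.94 M.

0.94 M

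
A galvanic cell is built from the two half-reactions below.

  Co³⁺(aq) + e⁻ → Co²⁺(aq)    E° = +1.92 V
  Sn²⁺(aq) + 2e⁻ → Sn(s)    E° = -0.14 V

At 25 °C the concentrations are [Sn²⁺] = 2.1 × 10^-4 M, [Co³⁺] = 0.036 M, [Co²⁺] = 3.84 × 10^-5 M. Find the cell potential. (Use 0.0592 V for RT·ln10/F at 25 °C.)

The Co³⁺/Co²⁺ couple has the higher reduction potential and acts as the cathode, so E°_cell = +1.92 − (-0.14) = 2.06 V.
Balancing electrons gives n = 2; the reaction quotient is Q = [Sn²⁺]·[Co²⁺]^2/[Co³⁺]^2 = 2.39 × 10^-10.
At 25 °C, E = E° − (0.0592/n) log Q = 2.06 − (0.0592/2)(-9.622) = 2.060 + 0.285 = 2.345 V.

2.34 V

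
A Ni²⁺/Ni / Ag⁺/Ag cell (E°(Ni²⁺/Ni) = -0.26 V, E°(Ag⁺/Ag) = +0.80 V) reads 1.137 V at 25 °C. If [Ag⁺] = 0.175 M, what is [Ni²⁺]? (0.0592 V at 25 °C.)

From the Nernst equation, log Q = n(E° − E)/0.0592 = 2(1.06 − 1.137)/0.0592 = -2.601, so Q = 0.00250.
With Q = [Ni²⁺]/[Ag⁺]^2 and the known concentrations, [Ni²⁺] in the numerator gives [Ni²⁺] = 7.7 × 10^-5 M.

7.7 × 10^-5 M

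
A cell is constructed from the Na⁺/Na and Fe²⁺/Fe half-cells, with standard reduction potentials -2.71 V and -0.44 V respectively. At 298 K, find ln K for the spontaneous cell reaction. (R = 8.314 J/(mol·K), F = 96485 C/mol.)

E°_cell = -0.44 − (-2.71) = 2.27 V, with n = 2 electrons transferred.
At equilibrium E = 0, so the Nernst equation gives ln K = nFE°/RT = (2)(96485)(2.27)/((8.314)(298)) = 176.80.

ln K = 176.8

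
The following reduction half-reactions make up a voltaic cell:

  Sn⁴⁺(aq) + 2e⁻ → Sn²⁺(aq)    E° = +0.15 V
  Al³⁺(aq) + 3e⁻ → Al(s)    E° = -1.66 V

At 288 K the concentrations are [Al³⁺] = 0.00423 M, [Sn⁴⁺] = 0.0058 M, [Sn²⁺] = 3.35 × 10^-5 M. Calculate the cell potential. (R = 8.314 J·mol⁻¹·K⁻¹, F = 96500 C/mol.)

1.92 V

The Sn⁴⁺/Sn²⁺ couple has the higher reduction potential and acts as the cathode, so E°_cell = +0.15 − (-1.66) = 1.81 V.
Balancing electrons gives n = 6; the reaction quotient is Q = [Al³⁺]^2·[Sn²⁺]^3/[Sn⁴⁺]^3 = 3.45 × 10^-12.
E = E° − (RT/nF) ln Q = 1.81 − (8.314×288)/(6×96500) × (-26.393) = 1.810 + 0.109 = 1.919 V.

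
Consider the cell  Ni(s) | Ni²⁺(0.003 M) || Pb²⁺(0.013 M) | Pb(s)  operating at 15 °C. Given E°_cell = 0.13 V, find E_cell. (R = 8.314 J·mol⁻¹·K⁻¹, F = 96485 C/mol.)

0.148 V

Balancing electrons gives n = 2; the reaction quotient is Q = [Ni²⁺]/[Pb²⁺] = 0.231.
E = E° − (RT/nF) ln Q = 0.13 − (8.314×288)/(2×96485) × (-1.466) = 0.130 + 0.018 = 0.148 V.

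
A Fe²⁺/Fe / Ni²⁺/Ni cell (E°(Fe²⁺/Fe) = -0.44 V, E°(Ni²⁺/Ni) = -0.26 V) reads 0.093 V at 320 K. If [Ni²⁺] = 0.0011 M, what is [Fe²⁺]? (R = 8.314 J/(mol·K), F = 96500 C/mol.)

From the Nernst equation, ln Q = nF(E° − E)/RT = 2×96500×(0.18 − 0.093)/(8.314×320) = 6.311, so Q = 551.
With Q = [Fe²⁺]/[Ni²⁺] and the known concentrations, [Fe²⁺] in the numerator gives [Fe²⁺] = 0.61 M.

0.61 M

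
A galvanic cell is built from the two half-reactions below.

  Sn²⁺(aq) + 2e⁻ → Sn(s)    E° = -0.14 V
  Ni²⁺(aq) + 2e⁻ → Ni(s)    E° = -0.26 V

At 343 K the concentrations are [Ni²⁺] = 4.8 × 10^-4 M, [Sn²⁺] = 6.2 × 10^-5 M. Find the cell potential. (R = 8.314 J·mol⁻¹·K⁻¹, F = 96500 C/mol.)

The Sn²⁺/Sn couple has the higher reduction potential and acts as the cathode, so E°_cell = -0.14 − (-0.26) = 0.12 V.
Balancing electrons gives n = 2; the reaction quotient is Q = [Ni²⁺]/[Sn²⁺] = 7.74.
E = E° − (RT/nF) ln Q = 0.12 − (8.314×343)/(2×96500) × (2.047) = 0.120 − 0.030 = 0.090 V.

0.090 V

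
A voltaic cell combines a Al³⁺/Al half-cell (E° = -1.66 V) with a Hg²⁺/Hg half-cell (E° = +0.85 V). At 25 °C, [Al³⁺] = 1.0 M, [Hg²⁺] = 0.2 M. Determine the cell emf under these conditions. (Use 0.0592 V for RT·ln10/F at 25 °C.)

2.49 V

The Hg²⁺/Hg couple has the higher reduction potential and acts as the cathode, so E°_cell = +0.85 − (-1.66) = 2.51 V.
Balancing electrons gives n = 6; the reaction quotient is Q = [Al³⁺]^2/[Hg²⁺]^3 = 125.
At 25 °C, E = E° − (0.0592/n) log Q = 2.51 − (0.0592/6)(2.097) = 2.510 − 0.021 = 2.489 V.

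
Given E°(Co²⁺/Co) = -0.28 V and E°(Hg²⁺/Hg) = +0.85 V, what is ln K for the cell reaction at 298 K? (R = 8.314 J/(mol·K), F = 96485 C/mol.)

ln K = 88.0

E°_cell = +0.85 − (-0.28) = 1.13 V, with n = 2 electrons transferred.
At equilibrium E = 0, so the Nernst equation gives ln K = nFE°/RT = (2)(96485)(1.13)/((8.314)(298)) = 88.01.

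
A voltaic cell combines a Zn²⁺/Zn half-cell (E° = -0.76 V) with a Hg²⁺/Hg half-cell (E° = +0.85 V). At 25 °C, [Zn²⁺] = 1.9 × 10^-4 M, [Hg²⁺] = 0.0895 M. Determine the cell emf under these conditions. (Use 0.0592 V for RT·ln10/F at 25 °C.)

1.69 V

The Hg²⁺/Hg couple has the higher reduction potential and acts as the cathode, so E°_cell = +0.85 − (-0.76) = 1.61 V.
Balancing electrons gives n = 2; the reaction quotient is Q = [Zn²⁺]/[Hg²⁺] = 0.00212.
At 25 °C, E = E° − (0.0592/n) log Q = 1.61 − (0.0592/2)(-2.673) = 1.610 + 0.079 = 1.689 V.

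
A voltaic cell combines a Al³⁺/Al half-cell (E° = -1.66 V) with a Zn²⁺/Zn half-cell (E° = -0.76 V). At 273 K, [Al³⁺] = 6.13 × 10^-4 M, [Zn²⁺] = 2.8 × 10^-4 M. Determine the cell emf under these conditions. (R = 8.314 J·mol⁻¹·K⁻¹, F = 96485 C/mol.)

The Zn²⁺/Zn couple has the higher reduction potential and acts as the cathode, so E°_cell = -0.76 − (-1.66) = 0.90 V.
Balancing electrons gives n = 6; the reaction quotient is Q = [Al³⁺]^2/[Zn²⁺]^3 = 1.71 × 10^4.
E = E° − (RT/nF) ln Q = 0.90 − (8.314×273)/(6×96485) × (9.748) = 0.900 − 0.038 = 0.862 V.

0.862 V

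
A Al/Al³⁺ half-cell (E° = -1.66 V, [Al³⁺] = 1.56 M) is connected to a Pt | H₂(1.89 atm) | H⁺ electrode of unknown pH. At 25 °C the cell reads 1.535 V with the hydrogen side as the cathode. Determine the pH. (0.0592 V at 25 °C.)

E°_cell = 1.66 V and n = 6.
log Q = n(E° − E)/0.0592 = 6×(1.66 − 1.535)/0.0592 = 12.669.
With Q = [Al³⁺]^2·P(H₂)^3 / [H⁺]^6, solving for [H⁺] gives log[H⁺] = -1.909, so pH = 1.91.

pH = 1.91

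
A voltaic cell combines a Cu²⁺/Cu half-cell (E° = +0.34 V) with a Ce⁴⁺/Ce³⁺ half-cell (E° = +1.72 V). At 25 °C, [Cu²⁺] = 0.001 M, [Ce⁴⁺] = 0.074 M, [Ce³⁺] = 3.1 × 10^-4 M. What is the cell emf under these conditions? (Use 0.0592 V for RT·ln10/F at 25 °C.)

The Ce⁴⁺/Ce³⁺ couple has the higher reduction potential and acts as the cathode, so E°_cell = +1.72 − (+0.34) = 1.38 V.
Balancing electrons gives n = 2; the reaction quotient is Q = [Cu²⁺]·[Ce³⁺]^2/[Ce⁴⁺]^2 = 1.75 × 10^-8.
At 25 °C, E = E° − (0.0592/n) log Q = 1.38 − (0.0592/2)(-7.756) = 1.380 + 0.230 = 1.610 V.

1.61 V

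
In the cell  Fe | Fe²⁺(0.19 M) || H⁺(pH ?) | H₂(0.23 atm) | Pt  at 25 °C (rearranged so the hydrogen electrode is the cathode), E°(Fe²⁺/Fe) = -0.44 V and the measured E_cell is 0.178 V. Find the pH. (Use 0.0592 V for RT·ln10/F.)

E°_cell = 0.44 V and n = 2.
log Q = n(E° − E)/0.0592 = 2×(0.44 − 0.178)/0.0592 = 8.851.
With Q = [Fe²⁺]·P(H₂) / [H⁺]^2, solving for [H⁺] gives log[H⁺] = -5.105, so pH = 5.11.

pH = 5.11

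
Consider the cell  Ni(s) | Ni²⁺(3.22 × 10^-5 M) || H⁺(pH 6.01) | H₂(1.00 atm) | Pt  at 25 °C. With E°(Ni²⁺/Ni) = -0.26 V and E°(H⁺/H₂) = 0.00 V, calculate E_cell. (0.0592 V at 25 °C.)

The hydrogen couple is the cathode, so E°_cell = 0.26 V; n = 2.
[H⁺] = 10^(−6.01) = 9.8 × 10^-7 M, and Q = [Ni²⁺]·P(H₂) / [H⁺]^2 = 3.37 × 10^7.
E = E° − (0.0592/2) log Q = 0.26 − (0.0592/2)(7.528) = 0.037 V.

0.037 V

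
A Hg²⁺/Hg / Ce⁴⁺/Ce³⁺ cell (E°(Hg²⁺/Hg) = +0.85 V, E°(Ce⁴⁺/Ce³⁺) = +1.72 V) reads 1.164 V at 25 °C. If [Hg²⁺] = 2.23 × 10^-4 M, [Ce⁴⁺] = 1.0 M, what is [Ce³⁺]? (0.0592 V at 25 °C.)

7.2 × 10^-4 M

From the Nernst equation, log Q = n(E° − E)/0.0592 = 2(0.87 − 1.164)/0.0592 = -9.932, so Q = 1.17 × 10^-10.
With Q = [Hg²⁺]·[Ce³⁺]^2/[Ce⁴⁺]^2 and the known concentrations, [Ce³⁺]^2 in the numerator gives [Ce³⁺] = 7.2 × 10^-4 M.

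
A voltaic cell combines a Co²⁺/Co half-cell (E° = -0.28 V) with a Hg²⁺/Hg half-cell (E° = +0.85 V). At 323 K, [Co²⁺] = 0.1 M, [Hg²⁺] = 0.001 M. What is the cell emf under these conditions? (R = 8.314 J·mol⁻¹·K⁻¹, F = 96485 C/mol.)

The Hg²⁺/Hg couple has the higher reduction potential and acts as the cathode, so E°_cell = +0.85 − (-0.28) = 1.13 V.
Balancing electrons gives n = 2; the reaction quotient is Q = [Co²⁺]/[Hg²⁺] = 100.
E = E° − (RT/nF) ln Q = 1.13 − (8.314×323)/(2×96485) × (4.605) = 1.130 − 0.064 = 1.066 V.

1.07 V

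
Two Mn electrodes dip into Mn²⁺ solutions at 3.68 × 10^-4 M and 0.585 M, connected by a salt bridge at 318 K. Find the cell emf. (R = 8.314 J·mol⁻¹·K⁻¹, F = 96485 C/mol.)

0.10 V

Both half-cells are Mn²⁺/Mn, so E°_cell = 0. The concentrated side is the cathode; the cell reaction moves Mn²⁺ from high to low concentration with n = 2.
Q = [Mn²⁺]_dilute/[Mn²⁺]_conc = 3.68 × 10^-4/0.585 = 6.29 × 10^-4.
E = 0 − (RT/nF) ln Q = −((8.314×318)/(2×96485))(-7.371) = 0.1010 V.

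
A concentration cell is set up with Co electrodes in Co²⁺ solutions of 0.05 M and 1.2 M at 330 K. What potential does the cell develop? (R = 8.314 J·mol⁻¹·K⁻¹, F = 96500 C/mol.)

0.045 V

Both half-cells are Co²⁺/Co, so E°_cell = 0. The concentrated side is the cathode; the cell reaction moves Co²⁺ from high to low concentration with n = 2.
Q = [Co²⁺]_dilute/[Co²⁺]_conc = 0.05/1.2 = 0.0417.
E = 0 − (RT/nF) ln Q = −((8.314×330)/(2×96500))(-3.178) = 0.0452 V.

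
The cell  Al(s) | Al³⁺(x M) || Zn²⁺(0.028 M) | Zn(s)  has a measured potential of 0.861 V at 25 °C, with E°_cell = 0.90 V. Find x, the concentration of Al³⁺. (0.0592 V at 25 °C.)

0.44 M

From the Nernst equation, log Q = n(E° − E)/0.0592 = 6(0.90 − 0.861)/0.0592 = 3.953, so Q = 8970.
With Q = [Al³⁺]^2/[Zn²⁺]^3 and the known concentrations, [Al³⁺]^2 in the numerator gives [Al³⁺] = 0.44 M.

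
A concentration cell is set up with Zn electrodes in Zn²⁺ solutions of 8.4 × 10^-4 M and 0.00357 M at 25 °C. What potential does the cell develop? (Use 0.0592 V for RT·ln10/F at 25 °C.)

0.019 V

Both half-cells are Zn²⁺/Zn, so E°_cell = 0. The concentrated side is the cathode; the cell reaction moves Zn²⁺ from high to low concentration with n = 2.
Q = [Zn²⁺]_dilute/[Zn²⁺]_conc = 8.4 × 10^-4/0.00357 = 0.235.
E = 0 − (0.0592/2) log Q = −(0.0592/2)(-0.628) = 0.0186 V.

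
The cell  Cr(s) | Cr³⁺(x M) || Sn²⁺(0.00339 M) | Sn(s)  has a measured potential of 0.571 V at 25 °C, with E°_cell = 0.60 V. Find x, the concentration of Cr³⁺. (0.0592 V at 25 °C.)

From the Nernst equation, log Q = n(E° − E)/0.0592 = 6(0.60 − 0.571)/0.0592 = 2.939, so Q = 869.
With Q = [Cr³⁺]^2/[Sn²⁺]^3 and the known concentrations, [Cr³⁺]^2 in the numerator gives [Cr³⁺] = 0.0058 M.

0.0058 M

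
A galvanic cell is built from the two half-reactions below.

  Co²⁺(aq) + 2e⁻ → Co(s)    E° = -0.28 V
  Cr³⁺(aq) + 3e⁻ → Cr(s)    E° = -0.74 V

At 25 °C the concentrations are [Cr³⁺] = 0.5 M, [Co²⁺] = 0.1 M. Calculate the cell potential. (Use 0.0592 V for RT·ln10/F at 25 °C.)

The Co²⁺/Co couple has the higher reduction potential and acts as the cathode, so E°_cell = -0.28 − (-0.74) = 0.46 V.
Balancing electrons gives n = 6; the reaction quotient is Q = [Cr³⁺]^2/[Co²⁺]^3 = 250.
At 25 °C, E = E° − (0.0592/n) log Q = 0.46 − (0.0592/6)(2.398) = 0.460 − 0.024 = 0.436 V.

0.436 V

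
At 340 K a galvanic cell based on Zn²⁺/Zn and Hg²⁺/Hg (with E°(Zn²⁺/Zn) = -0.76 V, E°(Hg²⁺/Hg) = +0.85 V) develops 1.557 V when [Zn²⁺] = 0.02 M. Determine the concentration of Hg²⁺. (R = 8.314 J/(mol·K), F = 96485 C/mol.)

From the Nernst equation, ln Q = nF(E° − E)/RT = 2×96485×(1.61 − 1.557)/(8.314×340) = 3.618, so Q = 37.3.
With Q = [Zn²⁺]/[Hg²⁺] and the known concentrations, [Hg²⁺] in the denominator gives [Hg²⁺] = 5.4 × 10^-4 M.

5.4 × 10^-4 M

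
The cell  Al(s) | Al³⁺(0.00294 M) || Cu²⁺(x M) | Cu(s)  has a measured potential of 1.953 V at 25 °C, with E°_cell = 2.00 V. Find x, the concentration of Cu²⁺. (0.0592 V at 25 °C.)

From the Nernst equation, log Q = n(E° − E)/0.0592 = 6(2.00 − 1.953)/0.0592 = 4.764, so Q = 5.8 × 10^4.
With Q = [Al³⁺]^2/[Cu²⁺]^3 and the known concentrations, [Cu²⁺]^3 in the denominator gives [Cu²⁺] = 5.3 × 10^-4 M.

5.3 × 10^-4 M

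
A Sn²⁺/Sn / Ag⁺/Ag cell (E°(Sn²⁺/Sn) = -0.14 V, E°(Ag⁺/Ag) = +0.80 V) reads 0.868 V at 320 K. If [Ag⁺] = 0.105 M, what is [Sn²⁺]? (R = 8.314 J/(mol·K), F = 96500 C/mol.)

2.0 M

From the Nernst equation, ln Q = nF(E° − E)/RT = 2×96500×(0.94 − 0.868)/(8.314×320) = 5.223, so Q = 186.
With Q = [Sn²⁺]/[Ag⁺]^2 and the known concentrations, [Sn²⁺] in the numerator gives [Sn²⁺] = 2.0 M.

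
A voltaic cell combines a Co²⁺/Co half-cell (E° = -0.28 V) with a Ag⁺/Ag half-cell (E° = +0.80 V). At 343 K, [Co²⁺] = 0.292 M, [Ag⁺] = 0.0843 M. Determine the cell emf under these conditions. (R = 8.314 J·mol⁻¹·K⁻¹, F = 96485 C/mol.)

The Ag⁺/Ag couple has the higher reduction potential and acts as the cathode, so E°_cell = +0.80 − (-0.28) = 1.08 V.
Balancing electrons gives n = 2; the reaction quotient is Q = [Co²⁺]/[Ag⁺]^2 = 41.1.
E = E° − (RT/nF) ln Q = 1.08 − (8.314×343)/(2×96485) × (3.716) = 1.080 − 0.055 = 1.025 V.

1.03 V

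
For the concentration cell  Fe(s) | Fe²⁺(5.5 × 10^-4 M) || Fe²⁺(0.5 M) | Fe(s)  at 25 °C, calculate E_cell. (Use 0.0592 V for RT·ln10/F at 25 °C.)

Both half-cells are Fe²⁺/Fe, so E°_cell = 0. The concentrated side is the cathode; the cell reaction moves Fe²⁺ from high to low concentration with n = 2.
Q = [Fe²⁺]_dilute/[Fe²⁺]_conc = 5.5 × 10^-4/0.5 = 0.00110.
E = 0 − (0.0592/2) log Q = −(0.0592/2)(-2.959) = 0.0876 V.

0.088 V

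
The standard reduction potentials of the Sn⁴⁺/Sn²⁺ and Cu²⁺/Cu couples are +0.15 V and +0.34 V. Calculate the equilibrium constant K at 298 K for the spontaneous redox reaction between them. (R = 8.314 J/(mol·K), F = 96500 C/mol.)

2.7 × 10^6

E°_cell = +0.34 − (+0.15) = 0.19 V, with n = 2 electrons transferred.
At equilibrium E = 0, so the Nernst equation gives ln K = nFE°/RT = (2)(96500)(0.19)/((8.314)(298)) = 14.80.
K = e^14.80 = 2.7 × 10^6.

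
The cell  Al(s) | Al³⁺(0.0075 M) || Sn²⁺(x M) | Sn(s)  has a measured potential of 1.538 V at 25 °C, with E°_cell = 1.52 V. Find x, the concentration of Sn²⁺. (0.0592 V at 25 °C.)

From the Nernst equation, log Q = n(E° − E)/0.0592 = 6(1.52 − 1.538)/0.0592 = -1.824, so Q = 0.0150.
With Q = [Al³⁺]^2/[Sn²⁺]^3 and the known concentrations, [Sn²⁺]^3 in the denominator gives [Sn²⁺] = 0.16 M.

0.16 M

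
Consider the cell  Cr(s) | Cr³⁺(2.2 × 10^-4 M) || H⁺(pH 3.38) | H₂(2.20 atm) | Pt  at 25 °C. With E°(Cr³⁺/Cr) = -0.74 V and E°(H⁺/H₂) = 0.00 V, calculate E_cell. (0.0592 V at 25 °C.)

0.60 V

The hydrogen couple is the cathode, so E°_cell = 0.74 V; n = 6.
[H⁺] = 10^(−3.38) = 4.2 × 10^-4 M, and Q = [Cr³⁺]^2·P(H₂)^3 / [H⁺]^6 = 9.82 × 10^13.
E = E° − (0.0592/6) log Q = 0.74 − (0.0592/6)(13.992) = 0.602 V.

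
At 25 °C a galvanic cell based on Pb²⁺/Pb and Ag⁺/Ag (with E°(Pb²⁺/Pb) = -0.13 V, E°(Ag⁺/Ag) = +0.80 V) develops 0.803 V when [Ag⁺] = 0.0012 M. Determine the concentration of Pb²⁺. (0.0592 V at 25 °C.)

From the Nernst equation, log Q = n(E° − E)/0.0592 = 2(0.93 − 0.803)/0.0592 = 4.291, so Q = 1.95 × 10^4.
With Q = [Pb²⁺]/[Ag⁺]^2 and the known concentrations, [Pb²⁺] in the numerator gives [Pb²⁺] = 0.028 M.

0.028 M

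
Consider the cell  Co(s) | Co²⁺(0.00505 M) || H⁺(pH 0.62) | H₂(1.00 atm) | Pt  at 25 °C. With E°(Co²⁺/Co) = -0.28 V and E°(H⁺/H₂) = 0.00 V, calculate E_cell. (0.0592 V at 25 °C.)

0.31 V

The hydrogen couple is the cathode, so E°_cell = 0.28 V; n = 2.
[H⁺] = 10^(−0.62) = 0.24 M, and Q = [Co²⁺]·P(H₂) / [H⁺]^2 = 0.0878.
E = E° − (0.0592/2) log Q = 0.28 − (0.0592/2)(-1.057) = 0.311 V.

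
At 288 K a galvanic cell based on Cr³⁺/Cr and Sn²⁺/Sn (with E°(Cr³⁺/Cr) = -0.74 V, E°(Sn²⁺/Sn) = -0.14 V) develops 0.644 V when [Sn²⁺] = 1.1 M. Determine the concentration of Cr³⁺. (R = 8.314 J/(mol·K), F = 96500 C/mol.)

0.0056 M

From the Nernst equation, ln Q = nF(E° − E)/RT = 6×96500×(0.60 − 0.644)/(8.314×288) = -10.640, so Q = 2.39 × 10^-5.
With Q = [Cr³⁺]^2/[Sn²⁺]^3 and the known concentrations, [Cr³⁺]^2 in the numerator gives [Cr³⁺] = 0.0056 M.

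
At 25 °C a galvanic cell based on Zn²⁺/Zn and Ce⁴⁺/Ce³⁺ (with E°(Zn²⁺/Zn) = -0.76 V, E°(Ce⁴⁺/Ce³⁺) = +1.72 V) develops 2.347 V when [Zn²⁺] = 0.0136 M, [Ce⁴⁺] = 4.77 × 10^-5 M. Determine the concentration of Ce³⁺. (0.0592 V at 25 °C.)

0.072 M

From the Nernst equation, log Q = n(E° − E)/0.0592 = 2(2.48 − 2.347)/0.0592 = 4.493, so Q = 3.11 × 10^4.
With Q = [Zn²⁺]·[Ce³⁺]^2/[Ce⁴⁺]^2 and the known concentrations, [Ce³⁺]^2 in the numerator gives [Ce³⁺] = 0.072 M.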